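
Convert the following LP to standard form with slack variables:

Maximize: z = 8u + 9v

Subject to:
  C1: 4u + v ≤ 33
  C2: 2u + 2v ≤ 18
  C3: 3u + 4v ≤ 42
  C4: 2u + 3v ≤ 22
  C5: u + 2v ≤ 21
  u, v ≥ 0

max z = 8u + 9v

s.t.
  4u + v + s1 = 33
  2u + 2v + s2 = 18
  3u + 4v + s3 = 42
  2u + 3v + s4 = 22
  u + 2v + s5 = 21
  u, v, s1, s2, s3, s4, s5 ≥ 0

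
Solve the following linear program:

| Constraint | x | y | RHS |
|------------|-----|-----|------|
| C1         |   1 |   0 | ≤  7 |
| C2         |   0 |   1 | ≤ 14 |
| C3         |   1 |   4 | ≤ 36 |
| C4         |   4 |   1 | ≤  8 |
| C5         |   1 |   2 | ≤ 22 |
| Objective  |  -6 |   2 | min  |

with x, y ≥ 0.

Evaluate the objective at each vertex of the feasible region:
  z(0, 0) = 0
  z(2, 0) = -12  ←
  z(0, 8) = 16
The minimum is at x = 2, y = 0.

x = 2, y = 0, z = -12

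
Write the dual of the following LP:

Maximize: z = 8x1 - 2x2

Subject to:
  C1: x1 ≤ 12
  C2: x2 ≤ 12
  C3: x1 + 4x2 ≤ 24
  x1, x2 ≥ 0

Primal max cᵀx s.t. Ax ≤ b, x ≥ 0  →  Dual min bᵀy s.t. Aᵀy ≥ c, y ≥ 0.

Minimize: z = 12y1 + 12y2 + 24y3

Subject to:
  y1 + y3 ≥ 8
  y2 + 4y3 ≥ -2
  y1, y2, y3 ≥ 0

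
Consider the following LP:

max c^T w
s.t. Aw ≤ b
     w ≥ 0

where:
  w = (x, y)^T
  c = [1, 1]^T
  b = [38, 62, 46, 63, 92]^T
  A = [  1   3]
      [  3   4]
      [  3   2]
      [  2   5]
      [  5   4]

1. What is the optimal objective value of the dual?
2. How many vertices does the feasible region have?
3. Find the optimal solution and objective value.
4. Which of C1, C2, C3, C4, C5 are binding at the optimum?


1. 18
2. 5
3. x = 10, y = 8, z = 18
4. C2, C3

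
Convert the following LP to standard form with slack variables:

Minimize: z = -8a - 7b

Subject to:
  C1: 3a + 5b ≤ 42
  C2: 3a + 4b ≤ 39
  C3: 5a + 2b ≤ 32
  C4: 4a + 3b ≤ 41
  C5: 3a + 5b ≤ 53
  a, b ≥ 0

min z = -8a - 7b

s.t.
  3a + 5b + s1 = 42
  3a + 4b + s2 = 39
  5a + 2b + s3 = 32
  4a + 3b + s4 = 41
  3a + 5b + s5 = 53
  a, b, s1, s2, s3, s4, s5 ≥ 0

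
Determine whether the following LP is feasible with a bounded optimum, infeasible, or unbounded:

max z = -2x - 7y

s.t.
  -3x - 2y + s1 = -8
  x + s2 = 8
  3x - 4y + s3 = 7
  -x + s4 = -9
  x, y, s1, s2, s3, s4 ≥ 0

Infeasible (no feasible solution exists)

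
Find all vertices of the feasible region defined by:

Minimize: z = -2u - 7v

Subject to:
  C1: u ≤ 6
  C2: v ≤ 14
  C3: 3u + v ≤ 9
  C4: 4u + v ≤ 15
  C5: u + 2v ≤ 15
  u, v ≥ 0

(0, 0), (3, 0), (0.6, 7.2), (0, 7.5)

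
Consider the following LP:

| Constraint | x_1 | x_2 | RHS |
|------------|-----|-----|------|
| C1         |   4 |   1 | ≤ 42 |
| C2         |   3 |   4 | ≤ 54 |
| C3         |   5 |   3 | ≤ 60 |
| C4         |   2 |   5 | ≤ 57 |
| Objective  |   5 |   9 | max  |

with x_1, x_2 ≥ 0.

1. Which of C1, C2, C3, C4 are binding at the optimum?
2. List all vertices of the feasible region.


1. C2, C4
2. (0, 0), (10.5, 0), (9.429, 4.286), (7.091, 8.182), (6, 9), (0, 11.4)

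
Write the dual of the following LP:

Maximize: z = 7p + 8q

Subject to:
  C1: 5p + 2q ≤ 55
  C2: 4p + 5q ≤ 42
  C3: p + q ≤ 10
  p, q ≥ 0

Primal max cᵀx s.t. Ax ≤ b, x ≥ 0  →  Dual min bᵀy s.t. Aᵀy ≥ c, y ≥ 0.

Minimize: z = 55y1 + 42y2 + 10y3

Subject to:
  5y1 + 4y2 + y3 ≥ 7
  2y1 + 5y2 + y3 ≥ 8
  y1, y2, y3 ≥ 0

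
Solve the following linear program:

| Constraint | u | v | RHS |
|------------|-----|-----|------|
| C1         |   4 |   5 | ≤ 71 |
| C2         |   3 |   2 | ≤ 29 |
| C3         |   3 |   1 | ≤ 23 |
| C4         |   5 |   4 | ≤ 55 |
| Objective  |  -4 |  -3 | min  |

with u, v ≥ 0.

Evaluate the objective at each vertex of the feasible region:
  z(0, 0) = 0
  z(7.667, 0) = -30.67
  z(5.667, 6) = -40.67
  z(3, 10) = -42  ←
  z(0, 13.75) = -41.25
The minimum is at u = 3, v = 10.

u = 3, v = 10, z = -42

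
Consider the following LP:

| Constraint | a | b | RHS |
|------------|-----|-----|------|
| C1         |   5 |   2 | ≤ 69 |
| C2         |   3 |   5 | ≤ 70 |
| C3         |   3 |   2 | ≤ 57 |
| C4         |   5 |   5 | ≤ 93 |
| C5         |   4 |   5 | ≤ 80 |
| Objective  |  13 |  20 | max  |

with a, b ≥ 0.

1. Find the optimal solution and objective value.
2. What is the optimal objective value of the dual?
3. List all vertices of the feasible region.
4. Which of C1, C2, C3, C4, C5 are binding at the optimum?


1. a = 10, b = 8, z = 290
2. 290
3. (0, 0), (13.8, 0), (10.88, 7.294), (10, 8), (0, 14)
4. C2, C5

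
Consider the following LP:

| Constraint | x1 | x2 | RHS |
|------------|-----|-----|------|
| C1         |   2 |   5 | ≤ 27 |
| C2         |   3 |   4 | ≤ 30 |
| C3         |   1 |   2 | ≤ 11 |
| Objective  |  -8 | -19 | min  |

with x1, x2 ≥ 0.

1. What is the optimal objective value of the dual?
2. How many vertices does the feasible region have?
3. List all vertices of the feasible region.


1. -103
2. 5
3. (0, 0), (10, 0), (8, 1.5), (1, 5), (0, 5.4)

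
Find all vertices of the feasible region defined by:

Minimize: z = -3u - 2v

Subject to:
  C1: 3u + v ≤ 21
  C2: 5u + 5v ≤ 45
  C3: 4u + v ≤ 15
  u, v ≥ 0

(0, 0), (3.75, 0), (2, 7), (0, 9)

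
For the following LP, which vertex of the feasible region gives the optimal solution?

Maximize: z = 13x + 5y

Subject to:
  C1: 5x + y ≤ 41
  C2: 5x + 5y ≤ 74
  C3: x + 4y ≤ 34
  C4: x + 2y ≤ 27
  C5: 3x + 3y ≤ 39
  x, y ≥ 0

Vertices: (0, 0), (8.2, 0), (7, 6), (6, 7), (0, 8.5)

Evaluate the objective at each vertex of the feasible region:
  z(0, 0) = 0
  z(8.2, 0) = 106.6
  z(7, 6) = 121  ←
  z(6, 7) = 113
  z(0, 8.5) = 42.5
The maximum is at x = 7, y = 6.

(7, 6)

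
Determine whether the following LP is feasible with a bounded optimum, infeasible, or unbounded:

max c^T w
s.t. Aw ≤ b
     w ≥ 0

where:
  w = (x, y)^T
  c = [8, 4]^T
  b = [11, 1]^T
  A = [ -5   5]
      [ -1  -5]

Unbounded (objective can increase without bound)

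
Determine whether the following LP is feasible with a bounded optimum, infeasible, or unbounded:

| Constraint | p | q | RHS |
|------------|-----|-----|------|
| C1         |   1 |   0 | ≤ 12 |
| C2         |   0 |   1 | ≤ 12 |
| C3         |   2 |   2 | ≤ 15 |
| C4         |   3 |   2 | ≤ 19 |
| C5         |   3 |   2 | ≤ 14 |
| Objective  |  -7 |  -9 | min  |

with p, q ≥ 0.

Feasible with a bounded optimal solution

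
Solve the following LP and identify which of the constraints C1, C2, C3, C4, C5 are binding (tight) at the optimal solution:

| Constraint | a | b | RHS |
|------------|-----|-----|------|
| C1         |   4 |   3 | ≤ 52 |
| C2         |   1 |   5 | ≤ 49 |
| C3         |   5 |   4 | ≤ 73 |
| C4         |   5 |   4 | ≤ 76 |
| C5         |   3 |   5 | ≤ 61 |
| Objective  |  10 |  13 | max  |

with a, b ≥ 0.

At a = 7, b = 8, compute slack b - a·x for each constraint:
  C1: 52 − 52 = 0  (binding)
  C2: 49 − 47 = 2  (slack)
  C3: 73 − 67 = 6  (slack)
  C4: 76 − 67 = 9  (slack)
  C5: 61 − 61 = 0  (binding)

Optimal: a = 7, b = 8
Binding: C1, C5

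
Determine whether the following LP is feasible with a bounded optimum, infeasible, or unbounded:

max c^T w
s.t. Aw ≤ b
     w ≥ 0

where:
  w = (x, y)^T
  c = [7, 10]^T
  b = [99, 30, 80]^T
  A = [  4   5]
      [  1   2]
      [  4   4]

Feasible with a bounded optimal solution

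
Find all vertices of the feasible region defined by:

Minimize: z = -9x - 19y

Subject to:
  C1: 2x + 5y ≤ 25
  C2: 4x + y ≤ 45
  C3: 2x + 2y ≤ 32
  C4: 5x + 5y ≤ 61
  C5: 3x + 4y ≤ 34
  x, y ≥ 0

(0, 0), (11.25, 0), (11.23, 0.07692), (10, 1), (0, 5)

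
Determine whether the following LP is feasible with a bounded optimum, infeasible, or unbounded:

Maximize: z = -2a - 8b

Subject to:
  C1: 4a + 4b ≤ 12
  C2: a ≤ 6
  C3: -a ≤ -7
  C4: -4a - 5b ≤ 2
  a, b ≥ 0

Infeasible (no feasible solution exists)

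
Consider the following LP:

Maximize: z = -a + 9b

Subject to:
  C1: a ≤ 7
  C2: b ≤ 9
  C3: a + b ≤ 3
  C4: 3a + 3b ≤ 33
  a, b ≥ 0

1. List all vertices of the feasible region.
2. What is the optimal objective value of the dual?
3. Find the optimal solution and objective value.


1. (0, 0), (3, 0), (0, 3)
2. 27
3. a = 0, b = 3, z = 27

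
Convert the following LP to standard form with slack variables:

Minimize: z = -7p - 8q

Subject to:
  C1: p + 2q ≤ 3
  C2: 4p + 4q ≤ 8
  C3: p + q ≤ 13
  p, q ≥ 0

min z = -7p - 8q

s.t.
  p + 2q + s1 = 3
  4p + 4q + s2 = 8
  p + q + s3 = 13
  p, q, s1, s2, s3 ≥ 0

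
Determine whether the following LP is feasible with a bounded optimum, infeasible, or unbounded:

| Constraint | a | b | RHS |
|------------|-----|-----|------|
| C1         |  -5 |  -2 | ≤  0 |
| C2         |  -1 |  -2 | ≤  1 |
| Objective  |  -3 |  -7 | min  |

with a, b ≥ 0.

Unbounded (objective can decrease without bound)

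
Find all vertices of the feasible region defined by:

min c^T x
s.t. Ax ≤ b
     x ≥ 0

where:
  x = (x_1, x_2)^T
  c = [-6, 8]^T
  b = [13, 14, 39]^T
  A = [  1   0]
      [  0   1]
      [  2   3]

(0, 0), (13, 0), (13, 4.333), (0, 13)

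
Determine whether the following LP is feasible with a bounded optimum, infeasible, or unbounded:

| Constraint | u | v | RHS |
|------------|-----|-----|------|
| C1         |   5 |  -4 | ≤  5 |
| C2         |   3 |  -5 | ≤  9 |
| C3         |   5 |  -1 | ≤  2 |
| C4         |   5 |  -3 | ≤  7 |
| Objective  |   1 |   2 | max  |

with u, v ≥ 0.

Unbounded (objective can increase without bound)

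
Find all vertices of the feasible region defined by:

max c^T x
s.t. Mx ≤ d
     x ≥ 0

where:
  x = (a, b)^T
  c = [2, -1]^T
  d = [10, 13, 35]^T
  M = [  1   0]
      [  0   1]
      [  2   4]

(0, 0), (10, 0), (10, 3.75), (0, 8.75)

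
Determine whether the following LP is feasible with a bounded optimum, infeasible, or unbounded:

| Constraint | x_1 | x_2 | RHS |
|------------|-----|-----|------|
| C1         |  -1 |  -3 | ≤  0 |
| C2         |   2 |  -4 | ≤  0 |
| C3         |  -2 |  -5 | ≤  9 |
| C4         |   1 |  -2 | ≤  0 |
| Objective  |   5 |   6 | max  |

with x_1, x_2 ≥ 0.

Unbounded (objective can increase without bound)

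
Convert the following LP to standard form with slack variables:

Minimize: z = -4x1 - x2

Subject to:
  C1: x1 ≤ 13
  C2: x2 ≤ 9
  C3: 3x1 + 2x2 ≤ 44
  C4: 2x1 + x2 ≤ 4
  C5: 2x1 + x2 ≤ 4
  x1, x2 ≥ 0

min z = -4x1 - x2

s.t.
  x1 + s1 = 13
  x2 + s2 = 9
  3x1 + 2x2 + s3 = 44
  2x1 + x2 + s4 = 4
  2x1 + x2 + s5 = 4
  x1, x2, s1, s2, s3, s4, s5 ≥ 0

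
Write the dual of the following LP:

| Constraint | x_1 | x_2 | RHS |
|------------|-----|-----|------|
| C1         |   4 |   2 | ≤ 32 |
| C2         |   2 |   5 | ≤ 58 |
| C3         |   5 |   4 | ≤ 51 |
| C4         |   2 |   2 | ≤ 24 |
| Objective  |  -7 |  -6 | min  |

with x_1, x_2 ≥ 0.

Primal min cᵀx s.t. Ax ≤ b, x ≥ 0  →  Dual max −bᵀy s.t. Aᵀy ≥ −c, y ≥ 0.

Maximize: z = -32y1 - 58y2 - 51y3 - 24y4

Subject to:
  4y1 + 2y2 + 5y3 + 2y4 ≥ 7
  2y1 + 5y2 + 4y3 + 2y4 ≥ 6
  y1, y2, y3, y4 ≥ 0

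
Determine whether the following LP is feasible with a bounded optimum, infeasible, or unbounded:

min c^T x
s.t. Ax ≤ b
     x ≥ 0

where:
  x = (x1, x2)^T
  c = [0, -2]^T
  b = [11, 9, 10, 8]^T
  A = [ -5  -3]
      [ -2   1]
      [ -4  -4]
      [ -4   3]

Unbounded (objective can decrease without bound)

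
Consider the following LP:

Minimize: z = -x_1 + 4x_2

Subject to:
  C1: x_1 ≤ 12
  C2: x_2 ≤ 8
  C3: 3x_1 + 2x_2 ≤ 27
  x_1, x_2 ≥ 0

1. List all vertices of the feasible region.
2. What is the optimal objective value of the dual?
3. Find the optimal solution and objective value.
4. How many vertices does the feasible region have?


1. (0, 0), (9, 0), (3.667, 8), (0, 8)
2. -9
3. x_1 = 9, x_2 = 0, z = -9
4. 4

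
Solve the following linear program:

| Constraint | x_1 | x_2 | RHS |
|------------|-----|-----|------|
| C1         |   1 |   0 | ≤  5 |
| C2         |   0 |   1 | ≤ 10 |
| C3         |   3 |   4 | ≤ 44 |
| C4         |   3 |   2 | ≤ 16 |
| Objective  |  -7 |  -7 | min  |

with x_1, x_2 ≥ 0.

Evaluate the objective at each vertex of the feasible region:
  z(0, 0) = 0
  z(5, 0) = -35
  z(5, 0.5) = -38.5
  z(0, 8) = -56  ←
The minimum is at x_1 = 0, x_2 = 8.

x_1 = 0, x_2 = 8, z = -56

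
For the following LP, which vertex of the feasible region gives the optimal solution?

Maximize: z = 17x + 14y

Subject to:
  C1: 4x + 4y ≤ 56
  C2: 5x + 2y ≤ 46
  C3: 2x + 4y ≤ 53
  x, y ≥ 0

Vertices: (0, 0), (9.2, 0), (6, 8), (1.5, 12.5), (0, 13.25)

Evaluate the objective at each vertex of the feasible region:
  z(0, 0) = 0
  z(9.2, 0) = 156.4
  z(6, 8) = 214  ←
  z(1.5, 12.5) = 200.5
  z(0, 13.25) = 185.5
The maximum is at x = 6, y = 8.

(6, 8)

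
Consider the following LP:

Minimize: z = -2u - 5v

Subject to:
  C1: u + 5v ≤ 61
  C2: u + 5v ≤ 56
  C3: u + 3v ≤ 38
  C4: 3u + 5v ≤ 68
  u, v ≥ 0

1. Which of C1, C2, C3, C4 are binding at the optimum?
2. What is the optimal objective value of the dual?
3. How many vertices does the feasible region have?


1. C2, C4
2. -62
3. 4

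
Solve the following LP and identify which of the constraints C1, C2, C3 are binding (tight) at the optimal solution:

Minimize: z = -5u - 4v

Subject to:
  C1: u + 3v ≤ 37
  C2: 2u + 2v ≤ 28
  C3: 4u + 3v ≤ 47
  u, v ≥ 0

At u = 5, v = 9, compute slack b - a·x for each constraint:
  C1: 37 − 32 = 5  (slack)
  C2: 28 − 28 = 0  (binding)
  C3: 47 − 47 = 0  (binding)

Optimal: u = 5, v = 9
Binding: C2, C3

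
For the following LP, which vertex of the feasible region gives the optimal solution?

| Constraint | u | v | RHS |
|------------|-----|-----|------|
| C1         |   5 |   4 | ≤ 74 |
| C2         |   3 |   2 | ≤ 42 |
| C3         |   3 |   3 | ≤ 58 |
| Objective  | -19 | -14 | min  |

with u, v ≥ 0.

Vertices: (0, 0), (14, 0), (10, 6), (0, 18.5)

Evaluate the objective at each vertex of the feasible region:
  z(0, 0) = 0
  z(14, 0) = -266
  z(10, 6) = -274  ←
  z(0, 18.5) = -259
The minimum is at u = 10, v = 6.

(10, 6)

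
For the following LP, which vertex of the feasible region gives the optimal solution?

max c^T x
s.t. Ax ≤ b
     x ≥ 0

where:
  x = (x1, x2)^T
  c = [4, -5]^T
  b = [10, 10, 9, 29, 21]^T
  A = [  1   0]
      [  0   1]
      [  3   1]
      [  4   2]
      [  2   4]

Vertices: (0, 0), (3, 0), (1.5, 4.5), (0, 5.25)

Evaluate the objective at each vertex of the feasible region:
  z(0, 0) = 0
  z(3, 0) = 12  ←
  z(1.5, 4.5) = -16.5
  z(0, 5.25) = -26.25
The maximum is at x1 = 3, x2 = 0.

(3, 0)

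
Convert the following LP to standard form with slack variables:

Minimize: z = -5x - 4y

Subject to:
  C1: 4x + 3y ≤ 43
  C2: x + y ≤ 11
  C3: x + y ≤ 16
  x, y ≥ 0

min z = -5x - 4y

s.t.
  4x + 3y + s1 = 43
  x + y + s2 = 11
  x + y + s3 = 16
  x, y, s1, s2, s3 ≥ 0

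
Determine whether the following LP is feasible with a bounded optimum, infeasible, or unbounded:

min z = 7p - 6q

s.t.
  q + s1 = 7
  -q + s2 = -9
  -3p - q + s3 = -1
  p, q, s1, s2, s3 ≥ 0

Infeasible (no feasible solution exists)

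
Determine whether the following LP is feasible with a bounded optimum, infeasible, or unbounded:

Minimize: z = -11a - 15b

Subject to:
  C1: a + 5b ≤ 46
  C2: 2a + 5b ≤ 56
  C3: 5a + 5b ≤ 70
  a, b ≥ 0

Feasible with a bounded optimal solution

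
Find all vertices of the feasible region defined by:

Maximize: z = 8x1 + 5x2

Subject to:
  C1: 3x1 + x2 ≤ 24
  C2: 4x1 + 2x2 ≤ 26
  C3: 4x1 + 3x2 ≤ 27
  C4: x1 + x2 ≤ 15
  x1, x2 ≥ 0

(0, 0), (6.5, 0), (6, 1), (0, 9)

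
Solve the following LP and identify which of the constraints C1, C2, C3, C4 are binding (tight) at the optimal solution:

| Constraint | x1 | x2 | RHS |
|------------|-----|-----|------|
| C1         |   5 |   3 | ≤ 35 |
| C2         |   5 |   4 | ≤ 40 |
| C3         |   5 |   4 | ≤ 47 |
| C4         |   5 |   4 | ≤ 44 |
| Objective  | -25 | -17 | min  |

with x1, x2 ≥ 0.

At x1 = 4, x2 = 5, compute slack b - a·x for each constraint:
  C1: 35 − 35 = 0  (binding)
  C2: 40 − 40 = 0  (binding)
  C3: 47 − 40 = 7  (slack)
  C4: 44 − 40 = 4  (slack)

Optimal: x1 = 4, x2 = 5
Binding: C1, C2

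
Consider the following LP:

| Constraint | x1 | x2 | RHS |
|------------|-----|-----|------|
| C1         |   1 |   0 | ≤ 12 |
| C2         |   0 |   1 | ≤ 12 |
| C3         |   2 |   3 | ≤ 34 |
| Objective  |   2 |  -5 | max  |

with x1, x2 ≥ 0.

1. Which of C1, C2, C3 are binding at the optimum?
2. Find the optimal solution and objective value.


1. C1
2. x1 = 12, x2 = 0, z = 24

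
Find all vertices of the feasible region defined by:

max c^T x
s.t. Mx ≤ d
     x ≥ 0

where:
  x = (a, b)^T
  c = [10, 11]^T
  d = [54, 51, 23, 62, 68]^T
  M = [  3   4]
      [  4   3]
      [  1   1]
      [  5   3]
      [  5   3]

(0, 0), (12.4, 0), (11, 2.333), (6, 9), (0, 13.5)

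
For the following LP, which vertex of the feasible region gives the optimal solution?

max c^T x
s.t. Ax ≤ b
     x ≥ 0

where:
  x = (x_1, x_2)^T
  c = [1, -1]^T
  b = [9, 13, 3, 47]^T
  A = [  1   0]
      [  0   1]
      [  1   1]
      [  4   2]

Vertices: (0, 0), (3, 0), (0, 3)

Evaluate the objective at each vertex of the feasible region:
  z(0, 0) = 0
  z(3, 0) = 3  ←
  z(0, 3) = -3
The maximum is at x_1 = 3, x_2 = 0.

(3, 0)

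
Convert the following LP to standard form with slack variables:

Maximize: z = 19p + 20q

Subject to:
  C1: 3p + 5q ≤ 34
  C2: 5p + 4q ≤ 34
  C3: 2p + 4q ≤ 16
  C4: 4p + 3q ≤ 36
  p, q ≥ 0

max z = 19p + 20q

s.t.
  3p + 5q + s1 = 34
  5p + 4q + s2 = 34
  2p + 4q + s3 = 16
  4p + 3q + s4 = 36
  p, q, s1, s2, s3, s4 ≥ 0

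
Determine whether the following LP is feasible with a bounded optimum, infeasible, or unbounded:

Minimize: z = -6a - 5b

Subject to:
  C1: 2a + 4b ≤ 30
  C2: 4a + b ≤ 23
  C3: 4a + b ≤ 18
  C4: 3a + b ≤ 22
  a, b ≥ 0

Feasible with a bounded optimal solution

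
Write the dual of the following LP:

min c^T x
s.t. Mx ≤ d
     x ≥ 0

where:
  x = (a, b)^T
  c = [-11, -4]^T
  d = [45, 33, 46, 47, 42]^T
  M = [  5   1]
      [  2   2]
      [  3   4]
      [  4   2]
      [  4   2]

Primal min cᵀx s.t. Ax ≤ b, x ≥ 0  →  Dual max −bᵀy s.t. Aᵀy ≥ −c, y ≥ 0.

Maximize: z = -45y1 - 33y2 - 46y3 - 47y4 - 42y5

Subject to:
  5y1 + 2y2 + 3y3 + 4y4 + 4y5 ≥ 11
  y1 + 2y2 + 4y3 + 2y4 + 2y5 ≥ 4
  y1, y2, y3, y4, y5 ≥ 0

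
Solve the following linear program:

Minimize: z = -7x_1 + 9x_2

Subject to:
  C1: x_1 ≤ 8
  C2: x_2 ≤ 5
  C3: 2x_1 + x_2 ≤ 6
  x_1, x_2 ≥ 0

Evaluate the objective at each vertex of the feasible region:
  z(0, 0) = 0
  z(3, 0) = -21  ←
  z(0.5, 5) = 41.5
  z(0, 5) = 45
The minimum is at x_1 = 3, x_2 = 0.

x_1 = 3, x_2 = 0, z = -21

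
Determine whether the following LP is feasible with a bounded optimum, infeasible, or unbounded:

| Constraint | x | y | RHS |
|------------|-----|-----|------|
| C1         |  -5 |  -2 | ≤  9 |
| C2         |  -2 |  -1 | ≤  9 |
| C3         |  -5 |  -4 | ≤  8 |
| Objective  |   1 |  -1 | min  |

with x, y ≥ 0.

Unbounded (objective can decrease without bound)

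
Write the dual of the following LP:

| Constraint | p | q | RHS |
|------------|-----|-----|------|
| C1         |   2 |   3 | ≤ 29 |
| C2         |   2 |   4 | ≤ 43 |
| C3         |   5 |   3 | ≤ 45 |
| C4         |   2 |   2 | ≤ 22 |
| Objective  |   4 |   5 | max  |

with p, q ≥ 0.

Primal max cᵀx s.t. Ax ≤ b, x ≥ 0  →  Dual min bᵀy s.t. Aᵀy ≥ c, y ≥ 0.

Minimize: z = 29y1 + 43y2 + 45y3 + 22y4

Subject to:
  2y1 + 2y2 + 5y3 + 2y4 ≥ 4
  3y1 + 4y2 + 3y3 + 2y4 ≥ 5
  y1, y2, y3, y4 ≥ 0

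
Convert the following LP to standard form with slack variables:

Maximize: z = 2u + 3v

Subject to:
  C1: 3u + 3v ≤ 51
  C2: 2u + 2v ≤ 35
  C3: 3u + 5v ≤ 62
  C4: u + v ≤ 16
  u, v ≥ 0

max z = 2u + 3v

s.t.
  3u + 3v + s1 = 51
  2u + 2v + s2 = 35
  3u + 5v + s3 = 62
  u + v + s4 = 16
  u, v, s1, s2, s3, s4 ≥ 0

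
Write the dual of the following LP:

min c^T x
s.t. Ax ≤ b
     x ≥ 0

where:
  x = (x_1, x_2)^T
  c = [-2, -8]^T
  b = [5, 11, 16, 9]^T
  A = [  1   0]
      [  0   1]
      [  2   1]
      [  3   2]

Primal min cᵀx s.t. Ax ≤ b, x ≥ 0  →  Dual max −bᵀy s.t. Aᵀy ≥ −c, y ≥ 0.

Maximize: z = -5y1 - 11y2 - 16y3 - 9y4

Subject to:
  y1 + 2y3 + 3y4 ≥ 2
  y2 + y3 + 2y4 ≥ 8
  y1, y2, y3, y4 ≥ 0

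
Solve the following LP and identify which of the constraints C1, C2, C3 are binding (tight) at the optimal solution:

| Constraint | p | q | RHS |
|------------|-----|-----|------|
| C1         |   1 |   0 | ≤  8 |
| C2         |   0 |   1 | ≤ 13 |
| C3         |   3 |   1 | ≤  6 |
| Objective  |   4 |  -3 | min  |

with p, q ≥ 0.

At p = 0, q = 6, compute slack b - a·x for each constraint:
  C1: 8 − 0 = 8  (slack)
  C2: 13 − 6 = 7  (slack)
  C3: 6 − 6 = 0  (binding)

Optimal: p = 0, q = 6
Binding: C3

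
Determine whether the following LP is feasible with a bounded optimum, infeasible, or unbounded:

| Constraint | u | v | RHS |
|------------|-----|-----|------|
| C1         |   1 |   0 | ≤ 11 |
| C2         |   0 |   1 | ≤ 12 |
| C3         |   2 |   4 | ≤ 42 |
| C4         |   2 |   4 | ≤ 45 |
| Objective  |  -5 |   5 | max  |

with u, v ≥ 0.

Feasible with a bounded optimal solution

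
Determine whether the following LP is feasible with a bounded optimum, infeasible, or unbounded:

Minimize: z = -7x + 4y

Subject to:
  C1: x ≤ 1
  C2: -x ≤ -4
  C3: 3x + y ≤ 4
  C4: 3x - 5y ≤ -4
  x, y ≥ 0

Infeasible (no feasible solution exists)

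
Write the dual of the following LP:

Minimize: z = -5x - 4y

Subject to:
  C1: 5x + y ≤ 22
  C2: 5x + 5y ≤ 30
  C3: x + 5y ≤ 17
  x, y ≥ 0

Primal min cᵀx s.t. Ax ≤ b, x ≥ 0  →  Dual max −bᵀy s.t. Aᵀy ≥ −c, y ≥ 0.

Maximize: z = -22y1 - 30y2 - 17y3

Subject to:
  5y1 + 5y2 + y3 ≥ 5
  y1 + 5y2 + 5y3 ≥ 4
  y1, y2, y3 ≥ 0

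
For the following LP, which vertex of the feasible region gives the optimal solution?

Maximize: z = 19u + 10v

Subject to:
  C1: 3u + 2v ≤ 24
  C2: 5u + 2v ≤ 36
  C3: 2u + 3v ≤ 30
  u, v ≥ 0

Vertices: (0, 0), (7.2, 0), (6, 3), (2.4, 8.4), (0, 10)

Evaluate the objective at each vertex of the feasible region:
  z(0, 0) = 0
  z(7.2, 0) = 136.8
  z(6, 3) = 144  ←
  z(2.4, 8.4) = 129.6
  z(0, 10) = 100
The maximum is at u = 6, v = 3.

(6, 3)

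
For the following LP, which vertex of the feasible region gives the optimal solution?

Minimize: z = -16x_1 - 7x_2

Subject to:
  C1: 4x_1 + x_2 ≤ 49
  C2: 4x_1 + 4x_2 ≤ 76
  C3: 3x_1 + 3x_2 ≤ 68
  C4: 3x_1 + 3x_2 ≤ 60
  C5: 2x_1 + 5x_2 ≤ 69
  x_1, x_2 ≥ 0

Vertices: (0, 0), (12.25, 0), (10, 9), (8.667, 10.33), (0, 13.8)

Evaluate the objective at each vertex of the feasible region:
  z(0, 0) = 0
  z(12.25, 0) = -196
  z(10, 9) = -223  ←
  z(8.667, 10.33) = -211
  z(0, 13.8) = -96.6
The minimum is at x_1 = 10, x_2 = 9.

(10, 9)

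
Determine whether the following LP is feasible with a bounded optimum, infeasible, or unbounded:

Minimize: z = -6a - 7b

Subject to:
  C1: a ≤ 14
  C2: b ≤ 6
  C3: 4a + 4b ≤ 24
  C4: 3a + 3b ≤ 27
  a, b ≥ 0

Feasible with a bounded optimal solution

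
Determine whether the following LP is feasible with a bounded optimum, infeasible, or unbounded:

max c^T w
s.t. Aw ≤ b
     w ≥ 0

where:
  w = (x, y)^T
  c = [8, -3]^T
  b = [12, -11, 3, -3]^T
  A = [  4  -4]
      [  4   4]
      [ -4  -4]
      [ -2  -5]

Infeasible (no feasible solution exists)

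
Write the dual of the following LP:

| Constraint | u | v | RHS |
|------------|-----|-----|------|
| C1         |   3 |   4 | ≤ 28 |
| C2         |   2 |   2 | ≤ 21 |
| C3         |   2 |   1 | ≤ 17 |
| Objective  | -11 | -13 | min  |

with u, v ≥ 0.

Primal min cᵀx s.t. Ax ≤ b, x ≥ 0  →  Dual max −bᵀy s.t. Aᵀy ≥ −c, y ≥ 0.

Maximize: z = -28y1 - 21y2 - 17y3

Subject to:
  3y1 + 2y2 + 2y3 ≥ 11
  4y1 + 2y2 + y3 ≥ 13
  y1, y2, y3 ≥ 0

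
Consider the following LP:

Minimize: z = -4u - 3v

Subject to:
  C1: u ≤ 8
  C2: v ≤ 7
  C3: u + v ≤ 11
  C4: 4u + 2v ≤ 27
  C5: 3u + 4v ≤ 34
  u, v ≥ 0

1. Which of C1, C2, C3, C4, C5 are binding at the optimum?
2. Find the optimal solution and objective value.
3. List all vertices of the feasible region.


1. C4, C5
2. u = 4, v = 5.5, z = -32.5
3. (0, 0), (6.75, 0), (4, 5.5), (2, 7), (0, 7)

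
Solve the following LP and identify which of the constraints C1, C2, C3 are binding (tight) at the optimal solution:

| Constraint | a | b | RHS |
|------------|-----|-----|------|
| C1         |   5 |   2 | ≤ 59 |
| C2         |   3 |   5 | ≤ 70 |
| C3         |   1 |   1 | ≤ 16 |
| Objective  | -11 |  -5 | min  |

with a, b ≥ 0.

At a = 9, b = 7, compute slack b - a·x for each constraint:
  C1: 59 − 59 = 0  (binding)
  C2: 70 − 62 = 8  (slack)
  C3: 16 − 16 = 0  (binding)

Optimal: a = 9, b = 7
Binding: C1, C3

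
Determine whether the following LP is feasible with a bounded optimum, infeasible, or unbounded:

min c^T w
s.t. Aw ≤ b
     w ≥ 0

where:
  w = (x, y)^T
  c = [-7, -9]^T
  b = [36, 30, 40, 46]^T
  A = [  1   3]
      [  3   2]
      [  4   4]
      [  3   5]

Feasible with a bounded optimal solution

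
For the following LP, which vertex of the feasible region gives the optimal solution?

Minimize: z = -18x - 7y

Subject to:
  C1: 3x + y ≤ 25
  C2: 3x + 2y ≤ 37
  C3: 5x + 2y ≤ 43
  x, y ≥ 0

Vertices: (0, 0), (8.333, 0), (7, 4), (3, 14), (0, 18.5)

Evaluate the objective at each vertex of the feasible region:
  z(0, 0) = 0
  z(8.333, 0) = -150
  z(7, 4) = -154  ←
  z(3, 14) = -152
  z(0, 18.5) = -129.5
The minimum is at x = 7, y = 4.

(7, 4)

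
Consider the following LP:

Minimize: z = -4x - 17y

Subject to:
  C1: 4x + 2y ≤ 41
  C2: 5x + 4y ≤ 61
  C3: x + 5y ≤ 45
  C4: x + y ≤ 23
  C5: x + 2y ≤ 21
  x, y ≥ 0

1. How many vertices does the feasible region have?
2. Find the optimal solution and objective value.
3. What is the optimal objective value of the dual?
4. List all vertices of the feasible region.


1. 6
2. x = 5, y = 8, z = -156
3. -156
4. (0, 0), (10.25, 0), (7, 6.5), (6.333, 7.333), (5, 8), (0, 9)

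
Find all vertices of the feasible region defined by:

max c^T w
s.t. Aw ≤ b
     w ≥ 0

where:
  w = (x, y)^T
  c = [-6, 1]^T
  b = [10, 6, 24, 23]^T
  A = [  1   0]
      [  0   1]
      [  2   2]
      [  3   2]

(0, 0), (7.667, 0), (3.667, 6), (0, 6)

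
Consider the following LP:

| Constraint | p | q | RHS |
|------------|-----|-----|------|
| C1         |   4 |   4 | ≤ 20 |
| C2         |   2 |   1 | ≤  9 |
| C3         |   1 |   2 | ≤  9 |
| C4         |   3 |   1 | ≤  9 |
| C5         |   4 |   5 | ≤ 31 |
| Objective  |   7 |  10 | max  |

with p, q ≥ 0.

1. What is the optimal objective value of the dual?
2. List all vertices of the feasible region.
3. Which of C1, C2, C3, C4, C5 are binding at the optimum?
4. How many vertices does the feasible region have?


1. 47
2. (0, 0), (3, 0), (2, 3), (1, 4), (0, 4.5)
3. C1, C3
4. 5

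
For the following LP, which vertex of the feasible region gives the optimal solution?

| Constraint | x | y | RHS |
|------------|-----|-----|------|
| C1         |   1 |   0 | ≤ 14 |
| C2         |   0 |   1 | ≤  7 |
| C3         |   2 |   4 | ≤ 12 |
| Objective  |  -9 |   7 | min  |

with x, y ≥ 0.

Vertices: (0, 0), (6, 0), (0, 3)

Evaluate the objective at each vertex of the feasible region:
  z(0, 0) = 0
  z(6, 0) = -54  ←
  z(0, 3) = 21
The minimum is at x = 6, y = 0.

(6, 0)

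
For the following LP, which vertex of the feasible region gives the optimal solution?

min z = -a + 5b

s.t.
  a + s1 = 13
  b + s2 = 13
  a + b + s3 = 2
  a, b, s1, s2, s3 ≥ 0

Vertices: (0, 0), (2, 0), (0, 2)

Evaluate the objective at each vertex of the feasible region:
  z(0, 0) = 0
  z(2, 0) = -2  ←
  z(0, 2) = 10
The minimum is at a = 2, b = 0.

(2, 0)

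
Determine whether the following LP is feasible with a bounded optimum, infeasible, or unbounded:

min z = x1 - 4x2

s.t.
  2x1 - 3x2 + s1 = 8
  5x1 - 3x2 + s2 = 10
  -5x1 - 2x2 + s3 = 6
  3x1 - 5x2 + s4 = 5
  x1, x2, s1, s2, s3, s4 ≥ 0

Unbounded (objective can decrease without bound)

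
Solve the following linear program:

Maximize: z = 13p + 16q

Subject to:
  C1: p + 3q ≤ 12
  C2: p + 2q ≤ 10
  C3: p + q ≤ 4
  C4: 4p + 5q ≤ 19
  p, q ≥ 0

Evaluate the objective at each vertex of the feasible region:
  z(0, 0) = 0
  z(4, 0) = 52
  z(1, 3) = 61  ←
  z(0, 3.8) = 60.8
The maximum is at p = 1, q = 3.

p = 1, q = 3, z = 61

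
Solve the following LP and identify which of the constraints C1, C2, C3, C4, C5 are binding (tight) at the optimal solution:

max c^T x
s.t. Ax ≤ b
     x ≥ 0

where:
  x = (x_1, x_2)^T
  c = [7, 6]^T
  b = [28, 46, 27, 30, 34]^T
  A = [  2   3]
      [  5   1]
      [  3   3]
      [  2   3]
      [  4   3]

At x_1 = 7, x_2 = 2, compute slack b - a·x for each constraint:
  C1: 28 − 20 = 8  (slack)
  C2: 46 − 37 = 9  (slack)
  C3: 27 − 27 = 0  (binding)
  C4: 30 − 20 = 10  (slack)
  C5: 34 − 34 = 0  (binding)

Optimal: x_1 = 7, x_2 = 2
Binding: C3, C5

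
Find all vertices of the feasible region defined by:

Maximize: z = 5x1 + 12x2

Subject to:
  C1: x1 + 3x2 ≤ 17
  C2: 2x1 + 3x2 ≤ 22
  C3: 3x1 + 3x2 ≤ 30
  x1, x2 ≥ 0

(0, 0), (10, 0), (8, 2), (5, 4), (0, 5.667)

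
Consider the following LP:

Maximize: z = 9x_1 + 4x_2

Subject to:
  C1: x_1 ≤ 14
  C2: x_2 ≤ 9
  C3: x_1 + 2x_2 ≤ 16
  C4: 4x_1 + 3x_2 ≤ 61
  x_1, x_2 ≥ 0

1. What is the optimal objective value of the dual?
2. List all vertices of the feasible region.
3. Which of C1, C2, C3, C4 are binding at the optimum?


1. 130
2. (0, 0), (14, 0), (14, 1), (0, 8)
3. C1, C3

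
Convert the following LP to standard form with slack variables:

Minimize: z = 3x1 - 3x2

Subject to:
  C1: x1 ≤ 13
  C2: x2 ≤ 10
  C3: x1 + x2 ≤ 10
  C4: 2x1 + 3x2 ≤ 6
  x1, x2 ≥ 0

min z = 3x1 - 3x2

s.t.
  x1 + s1 = 13
  x2 + s2 = 10
  x1 + x2 + s3 = 10
  2x1 + 3x2 + s4 = 6
  x1, x2, s1, s2, s3, s4 ≥ 0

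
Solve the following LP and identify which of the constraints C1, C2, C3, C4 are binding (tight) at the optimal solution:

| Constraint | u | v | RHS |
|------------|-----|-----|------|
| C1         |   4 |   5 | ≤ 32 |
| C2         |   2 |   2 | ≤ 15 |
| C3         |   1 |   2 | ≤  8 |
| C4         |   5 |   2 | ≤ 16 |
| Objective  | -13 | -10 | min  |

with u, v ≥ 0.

At u = 2, v = 3, compute slack b - a·x for each constraint:
  C1: 32 − 23 = 9  (slack)
  C2: 15 − 10 = 5  (slack)
  C3: 8 − 8 = 0  (binding)
  C4: 16 − 16 = 0  (binding)

Optimal: u = 2, v = 3
Binding: C3, C4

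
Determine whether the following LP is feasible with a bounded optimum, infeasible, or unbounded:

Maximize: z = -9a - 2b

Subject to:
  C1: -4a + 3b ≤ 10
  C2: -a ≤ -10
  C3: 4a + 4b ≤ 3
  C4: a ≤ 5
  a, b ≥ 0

Infeasible (no feasible solution exists)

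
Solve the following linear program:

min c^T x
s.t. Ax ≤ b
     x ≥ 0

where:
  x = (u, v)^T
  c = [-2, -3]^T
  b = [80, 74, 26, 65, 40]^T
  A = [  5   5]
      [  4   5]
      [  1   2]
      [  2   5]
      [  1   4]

Evaluate the objective at each vertex of the feasible region:
  z(0, 0) = 0
  z(16, 0) = -32
  z(8, 8) = -40  ←
  z(0, 10) = -30
The minimum is at u = 8, v = 8.

u = 8, v = 8, z = -40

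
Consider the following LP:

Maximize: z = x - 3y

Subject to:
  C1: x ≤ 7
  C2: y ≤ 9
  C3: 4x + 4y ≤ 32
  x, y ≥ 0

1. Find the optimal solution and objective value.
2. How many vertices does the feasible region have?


1. x = 7, y = 0, z = 7
2. 4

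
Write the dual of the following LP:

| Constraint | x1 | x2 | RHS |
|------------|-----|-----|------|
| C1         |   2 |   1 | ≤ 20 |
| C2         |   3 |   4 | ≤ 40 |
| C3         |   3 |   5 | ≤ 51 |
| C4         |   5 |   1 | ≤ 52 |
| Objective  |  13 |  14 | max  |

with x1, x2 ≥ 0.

Primal max cᵀx s.t. Ax ≤ b, x ≥ 0  →  Dual min bᵀy s.t. Aᵀy ≥ c, y ≥ 0.

Minimize: z = 20y1 + 40y2 + 51y3 + 52y4

Subject to:
  2y1 + 3y2 + 3y3 + 5y4 ≥ 13
  y1 + 4y2 + 5y3 + y4 ≥ 14
  y1, y2, y3, y4 ≥ 0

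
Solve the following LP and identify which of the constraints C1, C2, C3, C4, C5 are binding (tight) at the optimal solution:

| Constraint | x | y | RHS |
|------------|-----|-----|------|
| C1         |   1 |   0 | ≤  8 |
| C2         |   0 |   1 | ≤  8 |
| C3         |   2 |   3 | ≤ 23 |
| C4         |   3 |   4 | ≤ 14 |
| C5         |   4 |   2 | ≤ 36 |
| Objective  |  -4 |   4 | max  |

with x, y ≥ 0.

At x = 0, y = 3.5, compute slack b - a·x for each constraint:
  C1: 8 − 0 = 8  (slack)
  C2: 8 − 3.5 = 4.5  (slack)
  C3: 23 − 10.5 = 12.5  (slack)
  C4: 14 − 14 = 0  (binding)
  C5: 36 − 7 = 29  (slack)

Optimal: x = 0, y = 3.5
Binding: C4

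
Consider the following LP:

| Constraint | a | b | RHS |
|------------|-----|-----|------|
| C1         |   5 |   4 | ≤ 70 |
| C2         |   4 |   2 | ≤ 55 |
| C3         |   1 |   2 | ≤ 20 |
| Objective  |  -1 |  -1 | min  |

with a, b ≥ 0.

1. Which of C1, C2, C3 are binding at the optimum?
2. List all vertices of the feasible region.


1. C1, C3
2. (0, 0), (13.75, 0), (13.33, 0.8333), (10, 5), (0, 10)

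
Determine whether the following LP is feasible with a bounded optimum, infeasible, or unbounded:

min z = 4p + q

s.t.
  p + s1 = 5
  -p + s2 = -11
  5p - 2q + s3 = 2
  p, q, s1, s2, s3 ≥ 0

Infeasible (no feasible solution exists)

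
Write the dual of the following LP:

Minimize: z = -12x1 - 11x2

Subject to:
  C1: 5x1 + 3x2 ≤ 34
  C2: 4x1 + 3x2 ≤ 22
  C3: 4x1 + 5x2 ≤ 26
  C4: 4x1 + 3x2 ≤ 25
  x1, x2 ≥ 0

Primal min cᵀx s.t. Ax ≤ b, x ≥ 0  →  Dual max −bᵀy s.t. Aᵀy ≥ −c, y ≥ 0.

Maximize: z = -34y1 - 22y2 - 26y3 - 25y4

Subject to:
  5y1 + 4y2 + 4y3 + 4y4 ≥ 12
  3y1 + 3y2 + 5y3 + 3y4 ≥ 11
  y1, y2, y3, y4 ≥ 0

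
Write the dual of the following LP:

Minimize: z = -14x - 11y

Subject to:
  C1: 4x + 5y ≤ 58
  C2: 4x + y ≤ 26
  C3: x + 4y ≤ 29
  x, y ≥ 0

Primal min cᵀx s.t. Ax ≤ b, x ≥ 0  →  Dual max −bᵀy s.t. Aᵀy ≥ −c, y ≥ 0.

Maximize: z = -58y1 - 26y2 - 29y3

Subject to:
  4y1 + 4y2 + y3 ≥ 14
  5y1 + y2 + 4y3 ≥ 11
  y1, y2, y3 ≥ 0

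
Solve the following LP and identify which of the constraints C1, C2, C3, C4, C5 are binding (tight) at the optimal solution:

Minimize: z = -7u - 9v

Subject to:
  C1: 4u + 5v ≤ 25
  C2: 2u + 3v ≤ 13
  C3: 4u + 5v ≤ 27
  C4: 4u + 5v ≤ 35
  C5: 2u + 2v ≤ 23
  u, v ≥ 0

At u = 5, v = 1, compute slack b - a·x for each constraint:
  C1: 25 − 25 = 0  (binding)
  C2: 13 − 13 = 0  (binding)
  C3: 27 − 25 = 2  (slack)
  C4: 35 − 25 = 10  (slack)
  C5: 23 − 12 = 11  (slack)

Optimal: u = 5, v = 1
Binding: C1, C2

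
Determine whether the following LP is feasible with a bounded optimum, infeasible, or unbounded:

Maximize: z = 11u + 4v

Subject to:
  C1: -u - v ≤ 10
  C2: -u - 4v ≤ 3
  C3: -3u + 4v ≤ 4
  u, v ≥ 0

Unbounded (objective can increase without bound)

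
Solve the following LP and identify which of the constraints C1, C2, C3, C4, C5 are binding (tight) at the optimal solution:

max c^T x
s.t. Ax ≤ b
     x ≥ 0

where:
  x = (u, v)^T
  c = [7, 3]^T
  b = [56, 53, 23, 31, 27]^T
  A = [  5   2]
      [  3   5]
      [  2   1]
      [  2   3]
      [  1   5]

At u = 10, v = 3, compute slack b - a·x for each constraint:
  C1: 56 − 56 = 0  (binding)
  C2: 53 − 45 = 8  (slack)
  C3: 23 − 23 = 0  (binding)
  C4: 31 − 29 = 2  (slack)
  C5: 27 − 25 = 2  (slack)

Optimal: u = 10, v = 3
Binding: C1, C3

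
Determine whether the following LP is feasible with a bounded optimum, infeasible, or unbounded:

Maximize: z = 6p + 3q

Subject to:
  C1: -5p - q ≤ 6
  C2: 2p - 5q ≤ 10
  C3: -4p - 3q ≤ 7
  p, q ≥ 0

Unbounded (objective can increase without bound)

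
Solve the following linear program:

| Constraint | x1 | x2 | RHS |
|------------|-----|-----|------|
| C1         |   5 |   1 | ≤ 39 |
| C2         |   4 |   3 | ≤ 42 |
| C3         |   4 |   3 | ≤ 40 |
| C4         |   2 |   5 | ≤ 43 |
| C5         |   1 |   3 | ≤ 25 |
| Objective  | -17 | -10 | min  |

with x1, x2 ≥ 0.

Evaluate the objective at each vertex of the feasible region:
  z(0, 0) = 0
  z(7.8, 0) = -132.6
  z(7, 4) = -159  ←
  z(5.071, 6.571) = -151.9
  z(4, 7) = -138
  z(0, 8.333) = -83.33
The minimum is at x1 = 7, x2 = 4.

x1 = 7, x2 = 4, z = -159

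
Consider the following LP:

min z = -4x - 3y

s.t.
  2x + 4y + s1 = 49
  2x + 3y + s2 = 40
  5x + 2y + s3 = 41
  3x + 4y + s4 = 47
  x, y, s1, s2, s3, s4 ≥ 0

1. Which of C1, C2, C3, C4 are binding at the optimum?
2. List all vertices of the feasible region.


1. C3, C4
2. (0, 0), (8.2, 0), (5, 8), (0, 11.75)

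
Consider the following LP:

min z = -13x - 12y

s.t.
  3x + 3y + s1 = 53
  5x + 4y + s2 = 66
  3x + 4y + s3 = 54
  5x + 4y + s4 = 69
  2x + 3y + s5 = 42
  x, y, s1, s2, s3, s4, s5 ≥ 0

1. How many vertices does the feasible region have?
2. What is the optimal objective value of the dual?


1. 4
2. -186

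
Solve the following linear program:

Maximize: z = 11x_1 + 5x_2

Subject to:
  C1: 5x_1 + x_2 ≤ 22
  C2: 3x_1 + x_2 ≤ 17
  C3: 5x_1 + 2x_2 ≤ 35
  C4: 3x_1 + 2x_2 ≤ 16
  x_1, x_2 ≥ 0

Evaluate the objective at each vertex of the feasible region:
  z(0, 0) = 0
  z(4.4, 0) = 48.4
  z(4, 2) = 54  ←
  z(0, 8) = 40
The maximum is at x_1 = 4, x_2 = 2.

x_1 = 4, x_2 = 2, z = 54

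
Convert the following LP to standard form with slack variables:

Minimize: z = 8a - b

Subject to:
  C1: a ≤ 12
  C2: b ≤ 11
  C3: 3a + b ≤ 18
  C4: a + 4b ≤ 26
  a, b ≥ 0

min z = 8a - b

s.t.
  a + s1 = 12
  b + s2 = 11
  3a + b + s3 = 18
  a + 4b + s4 = 26
  a, b, s1, s2, s3, s4 ≥ 0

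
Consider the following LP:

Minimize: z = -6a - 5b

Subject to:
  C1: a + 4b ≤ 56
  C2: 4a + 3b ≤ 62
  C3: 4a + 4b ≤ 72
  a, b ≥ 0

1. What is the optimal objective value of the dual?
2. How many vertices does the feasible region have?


1. -98
2. 5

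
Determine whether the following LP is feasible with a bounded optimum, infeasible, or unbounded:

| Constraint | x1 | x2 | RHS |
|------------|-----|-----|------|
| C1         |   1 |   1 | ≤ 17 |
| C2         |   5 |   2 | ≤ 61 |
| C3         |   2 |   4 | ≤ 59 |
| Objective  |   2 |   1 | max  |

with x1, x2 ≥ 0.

Feasible with a bounded optimal solution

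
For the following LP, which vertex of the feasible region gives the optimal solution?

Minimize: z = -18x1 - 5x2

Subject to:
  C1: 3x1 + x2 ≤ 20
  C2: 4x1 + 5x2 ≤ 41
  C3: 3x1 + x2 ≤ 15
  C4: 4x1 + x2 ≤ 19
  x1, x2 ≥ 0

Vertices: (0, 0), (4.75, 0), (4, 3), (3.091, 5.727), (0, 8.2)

Evaluate the objective at each vertex of the feasible region:
  z(0, 0) = 0
  z(4.75, 0) = -85.5
  z(4, 3) = -87  ←
  z(3.091, 5.727) = -84.27
  z(0, 8.2) = -41
The minimum is at x1 = 4, x2 = 3.

(4, 3)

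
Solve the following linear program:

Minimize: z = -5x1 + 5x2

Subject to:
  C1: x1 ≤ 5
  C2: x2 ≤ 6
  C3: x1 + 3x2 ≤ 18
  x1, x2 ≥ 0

Evaluate the objective at each vertex of the feasible region:
  z(0, 0) = 0
  z(5, 0) = -25  ←
  z(5, 4.333) = -3.333
  z(0, 6) = 30
The minimum is at x1 = 5, x2 = 0.

x1 = 5, x2 = 0, z = -25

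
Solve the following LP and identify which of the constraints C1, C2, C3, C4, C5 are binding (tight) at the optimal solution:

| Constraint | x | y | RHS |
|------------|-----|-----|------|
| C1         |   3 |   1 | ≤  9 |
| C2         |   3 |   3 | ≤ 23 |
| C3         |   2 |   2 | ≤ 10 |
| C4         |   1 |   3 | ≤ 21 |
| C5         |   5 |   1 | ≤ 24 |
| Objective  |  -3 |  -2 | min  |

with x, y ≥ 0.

At x = 2, y = 3, compute slack b - a·x for each constraint:
  C1: 9 − 9 = 0  (binding)
  C2: 23 − 15 = 8  (slack)
  C3: 10 − 10 = 0  (binding)
  C4: 21 − 11 = 10  (slack)
  C5: 24 − 13 = 11  (slack)

Optimal: x = 2, y = 3
Binding: C1, C3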